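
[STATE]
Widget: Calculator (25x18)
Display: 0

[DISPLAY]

                        0
┌───┬───┬───┬───┐        
│ 7 │ 8 │ 9 │ ÷ │        
├───┼───┼───┼───┤        
│ 4 │ 5 │ 6 │ × │        
├───┼───┼───┼───┤        
│ 1 │ 2 │ 3 │ - │        
├───┼───┼───┼───┤        
│ 0 │ . │ = │ + │        
├───┼───┼───┼───┤        
│ C │ MC│ MR│ M+│        
└───┴───┴───┴───┘        
                         
                         
                         
                         
                         
                         


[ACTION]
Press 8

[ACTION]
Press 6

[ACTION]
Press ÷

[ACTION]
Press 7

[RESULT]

                        7
┌───┬───┬───┬───┐        
│ 7 │ 8 │ 9 │ ÷ │        
├───┼───┼───┼───┤        
│ 4 │ 5 │ 6 │ × │        
├───┼───┼───┼───┤        
│ 1 │ 2 │ 3 │ - │        
├───┼───┼───┼───┤        
│ 0 │ . │ = │ + │        
├───┼───┼───┼───┤        
│ C │ MC│ MR│ M+│        
└───┴───┴───┴───┘        
                         
                         
                         
                         
                         
                         


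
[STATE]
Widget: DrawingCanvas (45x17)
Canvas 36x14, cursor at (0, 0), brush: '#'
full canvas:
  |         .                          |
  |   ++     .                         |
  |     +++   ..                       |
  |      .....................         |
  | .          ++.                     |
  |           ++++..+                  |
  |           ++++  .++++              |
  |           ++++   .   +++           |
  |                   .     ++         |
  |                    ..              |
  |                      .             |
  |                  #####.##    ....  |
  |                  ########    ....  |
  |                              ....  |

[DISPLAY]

+        .                                   
   ++     .                                  
     +++   ..                                
      .....................                  
 .          ++.                              
           ++++..+                           
           ++++  .++++                       
           ++++   .   +++                    
                   .     ++                  
                    ..                       
                      .                      
                  #####.##    ....           
                  ########    ....           
                              ....           
                                             
                                             
                                             


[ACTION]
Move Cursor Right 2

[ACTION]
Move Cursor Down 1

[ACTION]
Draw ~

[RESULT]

         .                                   
  ~++     .                                  
     +++   ..                                
      .....................                  
 .          ++.                              
           ++++..+                           
           ++++  .++++                       
           ++++   .   +++                    
                   .     ++                  
                    ..                       
                      .                      
                  #####.##    ....           
                  ########    ....           
                              ....           
                                             
                                             
                                             


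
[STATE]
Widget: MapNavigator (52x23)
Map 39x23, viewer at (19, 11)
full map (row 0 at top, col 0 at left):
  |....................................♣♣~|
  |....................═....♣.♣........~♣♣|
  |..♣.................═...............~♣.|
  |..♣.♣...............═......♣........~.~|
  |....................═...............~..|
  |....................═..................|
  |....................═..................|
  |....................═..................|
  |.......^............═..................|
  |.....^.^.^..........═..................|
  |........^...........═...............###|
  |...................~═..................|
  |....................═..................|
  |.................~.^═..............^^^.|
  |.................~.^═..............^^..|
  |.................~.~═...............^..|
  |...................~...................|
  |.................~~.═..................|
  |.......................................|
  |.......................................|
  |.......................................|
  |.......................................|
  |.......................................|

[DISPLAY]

       ....................................♣♣~      
       ....................═....♣.♣........~♣♣      
       ..♣.................═...............~♣.      
       ..♣.♣...............═......♣........~.~      
       ....................═...............~..      
       ....................═..................      
       ....................═..................      
       ....................═..................      
       .......^............═..................      
       .....^.^.^..........═..................      
       ........^...........═...............###      
       ...................@═..................      
       ....................═..................      
       .................~.^═..............^^^.      
       .................~.^═..............^^..      
       .................~.~═...............^..      
       ...................~...................      
       .................~~.═..................      
       .......................................      
       .......................................      
       .......................................      
       .......................................      
       .......................................      


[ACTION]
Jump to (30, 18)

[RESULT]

................═..................                 
...^............═..................                 
.^.^.^..........═..................                 
....^...........═...............###                 
...............~═..................                 
................═..................                 
.............~.^═..............^^^.                 
.............~.^═..............^^..                 
.............~.~═...............^..                 
...............~...................                 
.............~~.═..................                 
..........................@........                 
...................................                 
...................................                 
...................................                 
...................................                 
                                                    
                                                    
                                                    
                                                    
                                                    
                                                    
                                                    


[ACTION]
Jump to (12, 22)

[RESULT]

              ...................~═.................
              ....................═.................
              .................~.^═..............^^^
              .................~.^═..............^^.
              .................~.~═...............^.
              ...................~..................
              .................~~.═.................
              ......................................
              ......................................
              ......................................
              ......................................
              ............@.........................
                                                    
                                                    
                                                    
                                                    
                                                    
                                                    
                                                    
                                                    
                                                    
                                                    
                                                    


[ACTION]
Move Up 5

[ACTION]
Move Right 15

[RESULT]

...................═..................              
...................═..................              
......^............═..................              
....^.^.^..........═..................              
.......^...........═...............###              
..................~═..................              
...................═..................              
................~.^═..............^^^.              
................~.^═..............^^..              
................~.~═...............^..              
..................~...................              
................~~.═......@...........              
......................................              
......................................              
......................................              
......................................              
......................................              
                                                    
                                                    
                                                    
                                                    
                                                    
                                                    


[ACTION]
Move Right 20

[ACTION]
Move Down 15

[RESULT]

.......~═..................                         
........═..................                         
.....~.^═..............^^^.                         
.....~.^═..............^^..                         
.....~.~═...............^..                         
.......~...................                         
.....~~.═..................                         
...........................                         
...........................                         
...........................                         
...........................                         
..........................@                         
                                                    
                                                    
                                                    
                                                    
                                                    
                                                    
                                                    
                                                    
                                                    
                                                    
                                                    


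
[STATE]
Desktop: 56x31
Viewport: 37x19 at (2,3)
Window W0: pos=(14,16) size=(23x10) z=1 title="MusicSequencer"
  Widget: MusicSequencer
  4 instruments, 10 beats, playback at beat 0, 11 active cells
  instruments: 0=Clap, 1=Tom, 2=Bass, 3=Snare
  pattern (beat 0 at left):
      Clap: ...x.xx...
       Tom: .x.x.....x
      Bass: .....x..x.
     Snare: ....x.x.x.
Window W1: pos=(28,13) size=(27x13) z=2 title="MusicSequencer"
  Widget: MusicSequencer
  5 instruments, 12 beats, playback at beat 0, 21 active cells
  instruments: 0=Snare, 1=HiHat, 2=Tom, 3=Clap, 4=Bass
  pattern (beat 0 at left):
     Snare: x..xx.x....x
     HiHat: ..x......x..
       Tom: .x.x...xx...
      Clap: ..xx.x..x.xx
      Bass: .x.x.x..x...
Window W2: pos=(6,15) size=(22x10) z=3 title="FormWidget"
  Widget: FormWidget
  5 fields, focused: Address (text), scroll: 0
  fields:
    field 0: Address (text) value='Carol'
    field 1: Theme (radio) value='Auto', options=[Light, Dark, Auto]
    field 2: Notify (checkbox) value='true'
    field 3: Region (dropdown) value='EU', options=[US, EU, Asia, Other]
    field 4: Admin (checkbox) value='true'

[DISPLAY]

                                     
                                     
                                     
                                     
                                     
                                     
                                     
                                     
                                     
                                     
                          ┏━━━━━━━━━━
                          ┃ MusicSequ
    ┏━━━━━━━━━━━━━━━━━━━━┓┠──────────
    ┃ FormWidget         ┃┃      ▼123
    ┠────────────────────┨┃ Snare█··█
    ┃> Address:    [Caro]┃┃ HiHat··█·
    ┃  Theme:      ( ) Li┃┃   Tom·█·█
    ┃  Notify:     [x]   ┃┃  Clap··██
    ┃  Region:     [EU ▼]┃┃  Bass·█·█


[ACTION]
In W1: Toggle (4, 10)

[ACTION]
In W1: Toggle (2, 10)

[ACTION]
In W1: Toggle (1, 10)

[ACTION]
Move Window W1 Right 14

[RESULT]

                                     
                                     
                                     
                                     
                                     
                                     
                                     
                                     
                                     
                                     
                           ┏━━━━━━━━━
                           ┃ MusicSeq
    ┏━━━━━━━━━━━━━━━━━━━━┓ ┠─────────
    ┃ FormWidget         ┃━┃      ▼12
    ┠────────────────────┨e┃ Snare█··
    ┃> Address:    [Caro]┃─┃ HiHat··█
    ┃  Theme:      ( ) Li┃7┃   Tom·█·
    ┃  Notify:     [x]   ┃·┃  Clap··█
    ┃  Region:     [EU ▼]┃·┃  Bass·█·


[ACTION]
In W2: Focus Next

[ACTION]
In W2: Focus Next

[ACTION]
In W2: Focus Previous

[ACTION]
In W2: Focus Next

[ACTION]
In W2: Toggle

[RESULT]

                                     
                                     
                                     
                                     
                                     
                                     
                                     
                                     
                                     
                                     
                           ┏━━━━━━━━━
                           ┃ MusicSeq
    ┏━━━━━━━━━━━━━━━━━━━━┓ ┠─────────
    ┃ FormWidget         ┃━┃      ▼12
    ┠────────────────────┨e┃ Snare█··
    ┃  Address:    [Caro]┃─┃ HiHat··█
    ┃  Theme:      ( ) Li┃7┃   Tom·█·
    ┃> Notify:     [ ]   ┃·┃  Clap··█
    ┃  Region:     [EU ▼]┃·┃  Bass·█·


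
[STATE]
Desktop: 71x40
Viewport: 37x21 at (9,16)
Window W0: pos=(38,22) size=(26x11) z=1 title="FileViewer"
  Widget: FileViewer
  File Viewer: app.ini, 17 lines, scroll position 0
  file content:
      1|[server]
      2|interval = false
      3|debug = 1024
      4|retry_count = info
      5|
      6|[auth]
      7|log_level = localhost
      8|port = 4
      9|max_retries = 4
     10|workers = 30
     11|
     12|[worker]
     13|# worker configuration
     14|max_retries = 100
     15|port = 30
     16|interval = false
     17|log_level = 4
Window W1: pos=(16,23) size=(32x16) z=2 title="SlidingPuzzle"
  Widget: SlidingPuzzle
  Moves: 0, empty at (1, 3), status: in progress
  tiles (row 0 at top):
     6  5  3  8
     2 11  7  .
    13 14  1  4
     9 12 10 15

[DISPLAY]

                                     
                                     
                                     
                                     
                                     
                                     
                             ┏━━━━━━━
       ┏━━━━━━━━━━━━━━━━━━━━━━━━━━━━━
       ┃ SlidingPuzzle               
       ┠─────────────────────────────
       ┃┌────┬────┬────┬────┐        
       ┃│  6 │  5 │  3 │  8 │        
       ┃├────┼────┼────┼────┤        
       ┃│  2 │ 11 │  7 │    │        
       ┃├────┼────┼────┼────┤        
       ┃│ 13 │ 14 │  1 │  4 │        
       ┃├────┼────┼────┼────┤        
       ┃│  9 │ 12 │ 10 │ 15 │        
       ┃└────┴────┴────┴────┘        
       ┃Moves: 0                     
       ┃                             


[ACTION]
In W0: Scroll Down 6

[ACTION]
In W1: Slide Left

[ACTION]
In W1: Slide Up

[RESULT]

                                     
                                     
                                     
                                     
                                     
                                     
                             ┏━━━━━━━
       ┏━━━━━━━━━━━━━━━━━━━━━━━━━━━━━
       ┃ SlidingPuzzle               
       ┠─────────────────────────────
       ┃┌────┬────┬────┬────┐        
       ┃│  6 │  5 │  3 │  8 │        
       ┃├────┼────┼────┼────┤        
       ┃│  2 │ 11 │  7 │  4 │        
       ┃├────┼────┼────┼────┤        
       ┃│ 13 │ 14 │  1 │    │        
       ┃├────┼────┼────┼────┤        
       ┃│  9 │ 12 │ 10 │ 15 │        
       ┃└────┴────┴────┴────┘        
       ┃Moves: 1                     
       ┃                             


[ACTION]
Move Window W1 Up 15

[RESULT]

       ┃│ 13 │ 14 │  1 │    │        
       ┃├────┼────┼────┼────┤        
       ┃│  9 │ 12 │ 10 │ 15 │        
       ┃└────┴────┴────┴────┘        
       ┃Moves: 1                     
       ┃                             
       ┃                             
       ┗━━━━━━━━━━━━━━━━━━━━━━━━━━━━━
                             ┠───────
                             ┃log_lev
                             ┃port = 
                             ┃max_ret
                             ┃workers
                             ┃       
                             ┃[worker
                             ┃# worke
                             ┗━━━━━━━
                                     
                                     
                                     
                                     


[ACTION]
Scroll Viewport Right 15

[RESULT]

14 │  1 │    │         ┃             
───┼────┼────┤         ┃             
12 │ 10 │ 15 │         ┃             
───┴────┴────┘         ┃             
1                      ┃             
                       ┃             
                       ┃━━━━━━━━━━━━━
━━━━━━━━━━━━━━━━━━━━━━━┛er           
              ┠──────────────────────
              ┃log_level = localhost 
              ┃port = 4              
              ┃max_retries = 4       
              ┃workers = 30          
              ┃                      
              ┃[worker]              
              ┃# worker configuration
              ┗━━━━━━━━━━━━━━━━━━━━━━
                                     
                                     
                                     
                                     


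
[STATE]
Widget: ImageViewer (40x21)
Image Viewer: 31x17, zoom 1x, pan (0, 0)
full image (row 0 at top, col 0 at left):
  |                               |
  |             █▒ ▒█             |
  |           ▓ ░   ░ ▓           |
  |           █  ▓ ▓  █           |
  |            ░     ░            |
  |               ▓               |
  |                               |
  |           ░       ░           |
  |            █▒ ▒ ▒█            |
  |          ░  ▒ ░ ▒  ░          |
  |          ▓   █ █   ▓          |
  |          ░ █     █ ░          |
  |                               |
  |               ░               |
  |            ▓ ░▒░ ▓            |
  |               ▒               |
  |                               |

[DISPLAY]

                                        
             █▒ ▒█                      
           ▓ ░   ░ ▓                    
           █  ▓ ▓  █                    
            ░     ░                     
               ▓                        
                                        
           ░       ░                    
            █▒ ▒ ▒█                     
          ░  ▒ ░ ▒  ░                   
          ▓   █ █   ▓                   
          ░ █     █ ░                   
                                        
               ░                        
            ▓ ░▒░ ▓                     
               ▒                        
                                        
                                        
                                        
                                        
                                        


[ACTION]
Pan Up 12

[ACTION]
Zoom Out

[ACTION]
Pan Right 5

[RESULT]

                                        
        █▒ ▒█                           
      ▓ ░   ░ ▓                         
      █  ▓ ▓  █                         
       ░     ░                          
          ▓                             
                                        
      ░       ░                         
       █▒ ▒ ▒█                          
     ░  ▒ ░ ▒  ░                        
     ▓   █ █   ▓                        
     ░ █     █ ░                        
                                        
          ░                             
       ▓ ░▒░ ▓                          
          ▒                             
                                        
                                        
                                        
                                        
                                        


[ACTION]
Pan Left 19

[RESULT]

                                        
             █▒ ▒█                      
           ▓ ░   ░ ▓                    
           █  ▓ ▓  █                    
            ░     ░                     
               ▓                        
                                        
           ░       ░                    
            █▒ ▒ ▒█                     
          ░  ▒ ░ ▒  ░                   
          ▓   █ █   ▓                   
          ░ █     █ ░                   
                                        
               ░                        
            ▓ ░▒░ ▓                     
               ▒                        
                                        
                                        
                                        
                                        
                                        


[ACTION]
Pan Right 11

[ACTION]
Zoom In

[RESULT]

                                        
                                        
               ██▒▒  ▒▒██               
               ██▒▒  ▒▒██               
           ▓▓  ░░      ░░  ▓▓           
           ▓▓  ░░      ░░  ▓▓           
           ██    ▓▓  ▓▓    ██           
           ██    ▓▓  ▓▓    ██           
             ░░          ░░             
             ░░          ░░             
                   ▓▓                   
                   ▓▓                   
                                        
                                        
           ░░              ░░           
           ░░              ░░           
             ██▒▒  ▒▒  ▒▒██             
             ██▒▒  ▒▒  ▒▒██             
         ░░    ▒▒  ░░  ▒▒    ░░         
         ░░    ▒▒  ░░  ▒▒    ░░         
         ▓▓      ██  ██      ▓▓         


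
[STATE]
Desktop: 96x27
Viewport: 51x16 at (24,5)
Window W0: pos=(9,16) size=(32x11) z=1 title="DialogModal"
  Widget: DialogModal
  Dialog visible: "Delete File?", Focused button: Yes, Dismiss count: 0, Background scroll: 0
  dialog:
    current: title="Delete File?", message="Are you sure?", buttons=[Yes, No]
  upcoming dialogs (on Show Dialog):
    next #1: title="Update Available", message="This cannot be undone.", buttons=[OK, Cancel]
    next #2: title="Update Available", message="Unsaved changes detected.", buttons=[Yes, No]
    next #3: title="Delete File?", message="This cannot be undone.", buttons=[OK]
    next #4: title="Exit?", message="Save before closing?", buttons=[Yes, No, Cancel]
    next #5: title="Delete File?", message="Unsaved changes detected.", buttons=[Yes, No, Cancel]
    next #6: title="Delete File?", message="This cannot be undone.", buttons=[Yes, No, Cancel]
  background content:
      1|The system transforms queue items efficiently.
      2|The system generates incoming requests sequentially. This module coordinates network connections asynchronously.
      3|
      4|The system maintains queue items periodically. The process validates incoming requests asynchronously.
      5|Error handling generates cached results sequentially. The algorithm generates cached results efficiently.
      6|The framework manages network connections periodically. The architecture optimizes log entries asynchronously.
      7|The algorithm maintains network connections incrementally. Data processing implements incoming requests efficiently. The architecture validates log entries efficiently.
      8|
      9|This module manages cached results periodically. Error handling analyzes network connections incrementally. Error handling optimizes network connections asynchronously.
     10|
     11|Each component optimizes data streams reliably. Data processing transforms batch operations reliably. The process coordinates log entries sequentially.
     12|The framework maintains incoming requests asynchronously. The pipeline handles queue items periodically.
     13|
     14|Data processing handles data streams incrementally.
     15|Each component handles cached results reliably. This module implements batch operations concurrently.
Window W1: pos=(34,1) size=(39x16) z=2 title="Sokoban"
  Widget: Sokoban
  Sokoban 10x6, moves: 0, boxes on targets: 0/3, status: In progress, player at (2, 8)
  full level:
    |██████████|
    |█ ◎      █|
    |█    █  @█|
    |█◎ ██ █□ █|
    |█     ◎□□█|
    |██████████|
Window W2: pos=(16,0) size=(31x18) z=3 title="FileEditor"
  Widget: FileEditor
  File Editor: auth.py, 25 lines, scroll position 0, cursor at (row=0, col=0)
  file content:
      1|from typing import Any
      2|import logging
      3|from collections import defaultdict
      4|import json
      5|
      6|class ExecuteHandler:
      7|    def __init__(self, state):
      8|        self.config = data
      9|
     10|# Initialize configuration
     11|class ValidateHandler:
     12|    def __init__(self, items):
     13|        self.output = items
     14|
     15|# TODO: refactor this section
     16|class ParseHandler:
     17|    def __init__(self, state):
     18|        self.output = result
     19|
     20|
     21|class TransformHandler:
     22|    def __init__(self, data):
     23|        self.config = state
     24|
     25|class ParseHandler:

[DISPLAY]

llections import defa░┃                         ┃  
json                 ░┃                         ┃  
                     ░┃                         ┃  
xecuteHandler:       ░┃                         ┃  
 __init__(self, state░┃                         ┃  
 self.config = data  ░┃3                        ┃  
                     ░┃                         ┃  
alize configuration  ░┃                         ┃  
alidateHandler:      ░┃                         ┃  
 __init__(self, items░┃                         ┃  
 self.output = items ░┃                         ┃  
                     ▼┃━━━━━━━━━━━━━━━━━━━━━━━━━┛  
━━━━━━━━━━━━━━━━━━━━━━┛                            
────────────────┨                                  
nsforms queue it┃                                  
────────┐coming ┃                                  


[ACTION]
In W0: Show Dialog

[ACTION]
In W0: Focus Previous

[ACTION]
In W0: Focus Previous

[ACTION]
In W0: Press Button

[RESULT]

llections import defa░┃                         ┃  
json                 ░┃                         ┃  
                     ░┃                         ┃  
xecuteHandler:       ░┃                         ┃  
 __init__(self, state░┃                         ┃  
 self.config = data  ░┃3                        ┃  
                     ░┃                         ┃  
alize configuration  ░┃                         ┃  
alidateHandler:      ░┃                         ┃  
 __init__(self, items░┃                         ┃  
 self.output = items ░┃                         ┃  
                     ▼┃━━━━━━━━━━━━━━━━━━━━━━━━━┛  
━━━━━━━━━━━━━━━━━━━━━━┛                            
────────────────┨                                  
nsforms queue it┃                                  
erates incoming ┃                                  


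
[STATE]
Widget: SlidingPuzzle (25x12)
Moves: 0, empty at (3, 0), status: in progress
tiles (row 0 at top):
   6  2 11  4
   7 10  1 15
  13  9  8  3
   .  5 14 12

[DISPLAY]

┌────┬────┬────┬────┐    
│  6 │  2 │ 11 │  4 │    
├────┼────┼────┼────┤    
│  7 │ 10 │  1 │ 15 │    
├────┼────┼────┼────┤    
│ 13 │  9 │  8 │  3 │    
├────┼────┼────┼────┤    
│    │  5 │ 14 │ 12 │    
└────┴────┴────┴────┘    
Moves: 0                 
                         
                         


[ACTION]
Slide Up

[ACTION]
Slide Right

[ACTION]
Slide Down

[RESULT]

┌────┬────┬────┬────┐    
│  6 │  2 │ 11 │  4 │    
├────┼────┼────┼────┤    
│  7 │ 10 │  1 │ 15 │    
├────┼────┼────┼────┤    
│    │  9 │  8 │  3 │    
├────┼────┼────┼────┤    
│ 13 │  5 │ 14 │ 12 │    
└────┴────┴────┴────┘    
Moves: 1                 
                         
                         


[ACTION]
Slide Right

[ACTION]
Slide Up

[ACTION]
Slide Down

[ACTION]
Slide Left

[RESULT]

┌────┬────┬────┬────┐    
│  6 │  2 │ 11 │  4 │    
├────┼────┼────┼────┤    
│  7 │ 10 │  1 │ 15 │    
├────┼────┼────┼────┤    
│  9 │    │  8 │  3 │    
├────┼────┼────┼────┤    
│ 13 │  5 │ 14 │ 12 │    
└────┴────┴────┴────┘    
Moves: 4                 
                         
                         


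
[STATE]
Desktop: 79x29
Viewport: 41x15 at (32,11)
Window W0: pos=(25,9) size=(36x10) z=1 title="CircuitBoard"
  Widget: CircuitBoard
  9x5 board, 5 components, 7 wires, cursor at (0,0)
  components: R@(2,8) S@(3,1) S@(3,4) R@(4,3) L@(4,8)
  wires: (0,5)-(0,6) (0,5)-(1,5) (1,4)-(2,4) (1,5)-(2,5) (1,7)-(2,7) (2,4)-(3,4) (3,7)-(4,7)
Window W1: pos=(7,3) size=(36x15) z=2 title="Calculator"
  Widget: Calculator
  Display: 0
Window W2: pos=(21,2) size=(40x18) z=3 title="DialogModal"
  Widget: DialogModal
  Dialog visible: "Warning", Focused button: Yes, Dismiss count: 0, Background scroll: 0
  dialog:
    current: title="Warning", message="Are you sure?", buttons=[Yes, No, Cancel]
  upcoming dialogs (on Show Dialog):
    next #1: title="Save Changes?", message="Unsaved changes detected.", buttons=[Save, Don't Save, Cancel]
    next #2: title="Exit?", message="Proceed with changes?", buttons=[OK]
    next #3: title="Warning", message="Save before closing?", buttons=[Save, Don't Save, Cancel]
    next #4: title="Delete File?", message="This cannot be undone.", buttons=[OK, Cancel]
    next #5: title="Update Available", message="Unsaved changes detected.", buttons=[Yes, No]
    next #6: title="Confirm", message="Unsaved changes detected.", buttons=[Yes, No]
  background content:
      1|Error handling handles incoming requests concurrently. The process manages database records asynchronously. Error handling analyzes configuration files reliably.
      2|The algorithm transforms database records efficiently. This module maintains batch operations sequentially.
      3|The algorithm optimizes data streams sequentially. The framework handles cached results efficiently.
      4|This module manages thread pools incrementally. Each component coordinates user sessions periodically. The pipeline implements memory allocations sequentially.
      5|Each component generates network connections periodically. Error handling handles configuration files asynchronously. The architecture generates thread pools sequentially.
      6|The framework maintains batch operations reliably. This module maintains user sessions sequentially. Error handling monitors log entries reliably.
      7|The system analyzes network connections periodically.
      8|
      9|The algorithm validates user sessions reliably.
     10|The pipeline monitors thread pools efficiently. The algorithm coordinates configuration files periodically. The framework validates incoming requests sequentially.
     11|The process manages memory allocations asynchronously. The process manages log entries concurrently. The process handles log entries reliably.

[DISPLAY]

  Are you sure?    │nnection┃            
Yes]  No   Cancel  │        ┃            
───────────────────┘essions ┃            
ne monitors thread pools eff┃            
s manages memory allocations┃            
                            ┃            
                            ┃            
                            ┃            
━━━━━━━━━━━━━━━━━━━━━━━━━━━━┛            
                                         
                                         
                                         
                                         
                                         
                                         


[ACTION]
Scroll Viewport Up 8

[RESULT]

al                          ┃            
────────────────────────────┨            
ling handles incoming reques┃            
thm transforms database reco┃            
thm optimizes data streams s┃            
e manages thread pools incre┃            
───────────────────┐rk conne┃            
     Warning       │operatio┃            
  Are you sure?    │nnection┃            
Yes]  No   Cancel  │        ┃            
───────────────────┘essions ┃            
ne monitors thread pools eff┃            
s manages memory allocations┃            
                            ┃            
                            ┃            


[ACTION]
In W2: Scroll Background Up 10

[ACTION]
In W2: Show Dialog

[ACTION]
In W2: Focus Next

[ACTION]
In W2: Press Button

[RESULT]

al                          ┃            
────────────────────────────┨            
ling handles incoming reques┃            
thm transforms database reco┃            
thm optimizes data streams s┃            
e manages thread pools incre┃            
nent generates network conne┃            
ork maintains batch operatio┃            
 analyzes network connection┃            
                            ┃            
thm validates user sessions ┃            
ne monitors thread pools eff┃            
s manages memory allocations┃            
                            ┃            
                            ┃            


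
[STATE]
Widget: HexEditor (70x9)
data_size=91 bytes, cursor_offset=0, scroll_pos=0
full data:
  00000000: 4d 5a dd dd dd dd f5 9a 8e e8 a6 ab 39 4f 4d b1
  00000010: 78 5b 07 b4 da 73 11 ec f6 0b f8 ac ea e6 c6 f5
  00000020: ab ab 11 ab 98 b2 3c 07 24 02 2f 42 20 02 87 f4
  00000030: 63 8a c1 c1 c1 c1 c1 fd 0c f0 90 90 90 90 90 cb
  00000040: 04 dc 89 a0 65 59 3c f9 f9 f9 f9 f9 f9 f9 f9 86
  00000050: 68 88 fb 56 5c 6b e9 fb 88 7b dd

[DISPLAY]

00000000  4D 5a dd dd dd dd f5 9a  8e e8 a6 ab 39 4f 4d b1  |MZ.......
00000010  78 5b 07 b4 da 73 11 ec  f6 0b f8 ac ea e6 c6 f5  |x[...s...
00000020  ab ab 11 ab 98 b2 3c 07  24 02 2f 42 20 02 87 f4  |......<.$
00000030  63 8a c1 c1 c1 c1 c1 fd  0c f0 90 90 90 90 90 cb  |c........
00000040  04 dc 89 a0 65 59 3c f9  f9 f9 f9 f9 f9 f9 f9 86  |....eY<..
00000050  68 88 fb 56 5c 6b e9 fb  88 7b dd                 |h..V\k...
                                                                      
                                                                      
                                                                      


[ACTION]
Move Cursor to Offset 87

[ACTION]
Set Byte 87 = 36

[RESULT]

00000000  4d 5a dd dd dd dd f5 9a  8e e8 a6 ab 39 4f 4d b1  |MZ.......
00000010  78 5b 07 b4 da 73 11 ec  f6 0b f8 ac ea e6 c6 f5  |x[...s...
00000020  ab ab 11 ab 98 b2 3c 07  24 02 2f 42 20 02 87 f4  |......<.$
00000030  63 8a c1 c1 c1 c1 c1 fd  0c f0 90 90 90 90 90 cb  |c........
00000040  04 dc 89 a0 65 59 3c f9  f9 f9 f9 f9 f9 f9 f9 86  |....eY<..
00000050  68 88 fb 56 5c 6b e9 36  88 7b dd                 |h..V\k.6.
                                                                      
                                                                      
                                                                      


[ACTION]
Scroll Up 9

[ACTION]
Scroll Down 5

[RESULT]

00000050  68 88 fb 56 5c 6b e9 36  88 7b dd                 |h..V\k.6.
                                                                      
                                                                      
                                                                      
                                                                      
                                                                      
                                                                      
                                                                      
                                                                      
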